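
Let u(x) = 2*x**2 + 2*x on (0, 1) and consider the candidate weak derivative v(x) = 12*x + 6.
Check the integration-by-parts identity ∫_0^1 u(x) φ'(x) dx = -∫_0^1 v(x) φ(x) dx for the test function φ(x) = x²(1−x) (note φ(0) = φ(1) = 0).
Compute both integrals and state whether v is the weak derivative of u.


LHS = -11/30, RHS = -11/10. No, v is not the weak derivative of u.

u(x) = 2*x**2 + 2*x, classical derivative u'(x) = 4*x + 2.
φ(x) = x²(1−x), so φ'(x) = x*(2 - 3*x).
Note φ(0) = φ(1) = 0, so the boundary term u·φ vanishes.
LHS = ∫_0^1 u(x) φ'(x) dx = ∫_0^1 (-6*x^4 - 2*x^3 + 4*x^2) dx. Term by term:
  ∫_0^1 -6*x^4 dx = -6/5;  ∫_0^1 -2*x^3 dx = -1/2;  ∫_0^1 4*x^2 dx = 4/3.
Sum: -6/5 − 1/2 + 4/3 = -11/30.
So LHS = -11/30.
∫_0^1 v(x) φ(x) dx = ∫_0^1 (-12*x^4 + 6*x^3 + 6*x^2) dx. Term by term:
  ∫_0^1 -12*x^4 dx = -12/5;  ∫_0^1 6*x^3 dx = 3/2;  ∫_0^1 6*x^2 dx = 2.
Sum: -12/5 + 3/2 + 2 = 11/10.
So RHS = -∫_0^1 v(x) φ(x) dx = -11/10.
LHS − RHS = 11/15 ≠ 0, so the identity fails.
(For a valid weak derivative the identity must hold for EVERY test function, in particular this one. The failure shows v is NOT the weak derivative of u.)
Correct weak derivative would be u'(x) = 4*x + 2.


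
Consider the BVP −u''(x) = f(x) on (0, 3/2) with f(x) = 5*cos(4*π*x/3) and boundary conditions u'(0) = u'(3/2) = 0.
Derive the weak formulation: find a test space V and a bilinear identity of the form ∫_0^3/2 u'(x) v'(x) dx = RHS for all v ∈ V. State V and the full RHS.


V = H^1(0, 3/2) (no boundary constraint on v; u is determined up to an additive constant); weak form: ∫_0^3/2 u'v' dx = ∫_0^3/2 (5*cos(4*π*x/3)) v dx for all v ∈ V.

Multiply both sides by a test function v and integrate from 0 to 3/2:
  ∫_0^3/2 −u''(x) v(x) dx = ∫_0^3/2 f(x) v(x) dx.
Integrate the LHS by parts once:
  ∫_0^3/2 −u'' v dx = −[u'(x) v(x)]_0^3/2 + ∫_0^3/2 u'(x) v'(x) dx.
Thus ∫_0^3/2 u'(x) v'(x) dx = ∫_0^3/2 f(x) v(x) dx + [u'(x) v(x)]_0^3/2.
Choose V so that boundary terms are either known or forced to vanish.
u has homogeneous Neumann: u'(0) = u'(3/2) = 0. So [u' v]_0^3/2 = 0·v(3/2) − 0·v(0) = 0 for any v; take V = H^1(0, 3/2).
Weak formulation: find u (satisfying any essential BC) such that ∫_0^3/2 u'(x) v'(x) dx = ∫_0^3/2 f v dx for all v ∈ V (homogeneous Neumann, so boundary terms vanish).
Substituting f(x) = 5*cos(4*π*x/3), the right-hand side is ∫_0^3/2 (5*cos(4*π*x/3)) v dx.
Compatibility check (pure Neumann): taking v ≡ 1 ∈ V gives 0 = ∫_0^3/2 f dx + (0) − (0), i.e. ∫_0^3/2 f dx must equal u'(0) − u'(3/2) = 0. Indeed ∫_0^3/2 (5*cos(4*π*x/3)) dx = 0, so the data are compatible. The solution is then unique only up to an additive constant (fix it e.g. by requiring ∫_0^3/2 u dx = 0).


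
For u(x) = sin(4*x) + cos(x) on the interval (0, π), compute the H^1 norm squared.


||u||_{H^1(0,π)}^2 = 32/15 + 19*π/2

u'(x) = -sin(x) + 4*cos(4*x).
Expand u² and (u')² and integrate term by term on (0, π), using: for integers n ≥ 1, ∫_0^π sin²(nx) dx = ∫_0^π cos²(nx) dx = π/2; for n ≠ n', ∫_0^π sin(nx)sin(n'x) dx = ∫_0^π cos(nx)cos(n'x) dx = 0; and by product-to-sum, ∫_0^π sin(nx)cos(n'x) dx = ½∫_0^π [sin((n+n')x) + sin((n−n')x)] dx, which is 0 when n+n' is even and 2n/(n²−n'²) when n+n' is odd (it need not vanish on (0, π)).
  u² squared terms: (1)²·∫cos(x)² dx = 1·π/2 = π/2;  (1)²·∫sin(4x)² dx = 1·π/2 = π/2.
  u² cross terms: 2·(1)·(1)·∫cos(x)·sin(4x) dx = 2·(8/15) = 16/15.
  So ∫_0^π u² dx = π/2 + π/2 + 16/15 = 16/15 + π.
  (u')² squared terms: (-1)²·∫sin(x)² dx = 1·π/2 = π/2;  (4)²·∫cos(4x)² dx = 16·π/2 = 8*π.
  (u')² cross terms: 2·(-1)·(4)·∫sin(x)·cos(4x) dx = -8·(-2/15) = 16/15.
  So ∫_0^π (u')² dx = π/2 + 8*π + 16/15 = 16/15 + 17*π/2.
||u||_{H^1}^2 = (16/15 + π) + (16/15 + 17*π/2) = 32/15 + 19*π/2.


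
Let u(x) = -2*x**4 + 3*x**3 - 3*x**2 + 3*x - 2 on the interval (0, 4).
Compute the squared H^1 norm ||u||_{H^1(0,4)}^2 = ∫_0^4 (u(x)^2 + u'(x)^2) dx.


||u||_{H^1}^2 = 41554364/315

The H^1 norm (squared) on an interval (0, L) is
  ||u||_{H^1}^2 = ∫_0^L u(x)^2 dx + ∫_0^L u'(x)^2 dx.
Compute u'(x) = -8*x**3 + 9*x**2 - 6*x + 3.
Then u(x)^2 = 4*x**8 - 12*x**7 + 21*x**6 - 30*x**5 + 35*x**4 - 30*x**3 + 21*x**2 - 12*x + 4 and u'(x)^2 = 64*x**6 - 144*x**5 + 177*x**4 - 156*x**3 + 90*x**2 - 36*x + 9.
Integrate each monomial from 0 to 4 using ∫_0^4 c·x^n dx = c·4^(n+1)/(n+1):
  ∫_0^4 u(x)^2 dx = ∫_0^4 (4*x^8 - 12*x^7 + 21*x^6 - 30*x^5 + 35*x^4 - 30*x^3 + 21*x^2 - 12*x + 4) dx. Term by term:
    ∫_0^4 4*x^8 dx = 1048576/9;  ∫_0^4 -12*x^7 dx = -98304;  ∫_0^4 21*x^6 dx = 49152;
    ∫_0^4 -30*x^5 dx = -20480;  ∫_0^4 35*x^4 dx = 7168;  ∫_0^4 -30*x^3 dx = -1920;
    ∫_0^4 21*x^2 dx = 448;  ∫_0^4 -12*x dx = -96;  ∫_0^4 4 dx = 16.
  Sum: 1048576/9 − 98304 + 49152 − 20480 + 7168 − 1920 + 448 − 96 + 16 = 472432/9.
  ∫_0^4 u'(x)^2 dx = ∫_0^4 (64*x^6 - 144*x^5 + 177*x^4 - 156*x^3 + 90*x^2 - 36*x + 9) dx. Term by term:
    ∫_0^4 64*x^6 dx = 1048576/7;  ∫_0^4 -144*x^5 dx = -98304;  ∫_0^4 177*x^4 dx = 181248/5;
    ∫_0^4 -156*x^3 dx = -9984;  ∫_0^4 90*x^2 dx = 1920;  ∫_0^4 -36*x dx = -288;
    ∫_0^4 9 dx = 36.
  Sum: 1048576/7 − 98304 + 181248/5 − 9984 + 1920 − 288 + 36 = 2779916/35.
Adding: ||u||_{H^1}^2 = 472432/9 + 2779916/35 = 41554364/315.


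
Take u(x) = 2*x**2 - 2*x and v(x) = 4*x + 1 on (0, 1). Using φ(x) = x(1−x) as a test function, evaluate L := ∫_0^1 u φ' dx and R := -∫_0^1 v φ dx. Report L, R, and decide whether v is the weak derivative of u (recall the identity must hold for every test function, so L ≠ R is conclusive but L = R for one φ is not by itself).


LHS = 0, RHS = -1/2. No, v is not the weak derivative of u.

u(x) = 2*x**2 - 2*x, classical derivative u'(x) = 4*x - 2.
φ(x) = x(1−x), so φ'(x) = 1 - 2*x.
Note φ(0) = φ(1) = 0, so the boundary term u·φ vanishes.
LHS = ∫_0^1 u(x) φ'(x) dx = ∫_0^1 (-4*x^3 + 6*x^2 - 2*x) dx. Term by term:
  ∫_0^1 -4*x^3 dx = -1;  ∫_0^1 6*x^2 dx = 2;  ∫_0^1 -2*x dx = -1.
Sum: -1 + 2 − 1 = 0.
So LHS = 0.
∫_0^1 v(x) φ(x) dx = ∫_0^1 (-4*x^3 + 3*x^2 + x) dx. Term by term:
  ∫_0^1 -4*x^3 dx = -1;  ∫_0^1 3*x^2 dx = 1;  ∫_0^1 x dx = 1/2.
Sum: -1 + 1 + 1/2 = 1/2.
So RHS = -∫_0^1 v(x) φ(x) dx = -1/2.
LHS − RHS = 1/2 ≠ 0, so the identity fails.
(For a valid weak derivative the identity must hold for EVERY test function, in particular this one. The failure shows v is NOT the weak derivative of u.)
Correct weak derivative would be u'(x) = 4*x - 2.


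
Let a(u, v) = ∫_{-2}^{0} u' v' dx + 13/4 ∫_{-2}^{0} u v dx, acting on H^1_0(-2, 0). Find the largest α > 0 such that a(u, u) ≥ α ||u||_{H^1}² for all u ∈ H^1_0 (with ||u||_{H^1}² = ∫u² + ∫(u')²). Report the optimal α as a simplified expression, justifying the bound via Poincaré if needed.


α = 1

Coercivity of a(·,·) on H^1_0(-2, 0) means a(u, u) ≥ α ||u||_{H^1}² for every u ∈ H^1_0.
The interval has length L = 2, and Poincaré/coercivity depend only on L. Here a(u, u) = ∫(u')² + (13/4)·∫u².
Here c = 13/4 ≥ 1, so a(u,u) = ∫(u')² + c∫u² ≥ ∫(u')² + ∫u² = ||u||_{H^1}², i.e. α = 1 works. No larger α is possible: a(u,u) ≥ α||u||_{H^1}² means (1−α)∫(u')² ≥ (α−c)∫u², and for the modes u_n = sin(nπ(x−x₀)/L) (x₀ the left endpoint) one has ∫u_n²/∫(u_n')² = (L/(nπ))² → 0, so a(u_n,u_n)/||u_n||_{H^1}² → 1. Hence the optimal constant is α = 1.
Therefore α = 1.


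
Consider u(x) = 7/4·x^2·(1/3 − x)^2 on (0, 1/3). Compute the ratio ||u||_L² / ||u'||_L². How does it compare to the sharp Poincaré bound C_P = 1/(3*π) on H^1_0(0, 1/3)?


||u||_L² / ||u'||_L² = sqrt(3)/18 < C_P = 1/(3*π).

u(x) = 7/4·x^2·(1/3 − x)^2, so u'(x) = 7*x*(3*x - 1)*(6*x - 1)/18.
u(x) = 7/4·x^2·(1/3 − x)^2 vanishes at x = 0 and x = 1/3, so u ∈ H^1_0(0, 1/3). Differentiate via the product rule and integrate the resulting polynomials term by term.
  ∫_0^1/3 u² dx = ∫_0^1/3 (49*x^8/16 - 49*x^7/12 + 49*x^6/24 - 49*x^5/108 + 49*x^4/1296) dx. Term by term:
    ∫_0^1/3 49*x^8/16 dx = 49/2834352;  ∫_0^1/3 -49*x^7/12 dx = -49/629856;  ∫_0^1/3 49*x^6/24 dx = 7/52488;
    ∫_0^1/3 -49*x^5/108 dx = -49/472392;  ∫_0^1/3 49*x^4/1296 dx = 49/1574640.
  Sum: 49/2834352 − 49/629856 + 7/52488 − 49/472392 + 49/1574640 = 7/28343520.
  ∫_0^1/3 (u')² dx = ∫_0^1/3 (49*x^6 - 49*x^5 + 637*x^4/36 - 49*x^3/18 + 49*x^2/324) dx. Term by term:
    ∫_0^1/3 49*x^6 dx = 7/2187;  ∫_0^1/3 -49*x^5 dx = -49/4374;  ∫_0^1/3 637*x^4/36 dx = 637/43740;
    ∫_0^1/3 -49*x^3/18 dx = -49/5832;  ∫_0^1/3 49*x^2/324 dx = 49/26244.
  Sum: 7/2187 − 49/4374 + 637/43740 − 49/5832 + 49/26244 = 7/262440.
∫_0^1/3 u² dx = 7/28343520, so ||u||_L² = sqrt(210)/29160.
∫_0^1/3 (u')² dx = 7/262440, so ||u'||_L² = sqrt(70)/1620.
Ratio ||u||_L² / ||u'||_L² = sqrt(3)/18.
Sharp Poincaré constant on H^1_0(0, 1/3) is C_P = L/π = 1/(3*π), achieved by sin(3*π·x).
A polynomial bump cannot attain the sharp Poincaré constant (only the first sine eigenfunction does), so the ratio is strictly less than C_P, consistent with ||u||_L² ≤ C_P ||u'||_L².


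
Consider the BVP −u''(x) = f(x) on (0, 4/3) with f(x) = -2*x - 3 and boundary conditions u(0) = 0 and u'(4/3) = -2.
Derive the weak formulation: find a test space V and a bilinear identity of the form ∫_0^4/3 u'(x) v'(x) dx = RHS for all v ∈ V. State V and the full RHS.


V = {v ∈ H^1(0, 4/3) : v(0) = 0} (test functions vanish at x = 0 where u is specified); weak form: ∫_0^4/3 u'v' dx = ∫_0^4/3 (-2*x - 3) v dx − 2·v(4/3) for all v ∈ V.

Multiply both sides by a test function v and integrate from 0 to 4/3:
  ∫_0^4/3 −u''(x) v(x) dx = ∫_0^4/3 f(x) v(x) dx.
Integrate the LHS by parts once:
  ∫_0^4/3 −u'' v dx = −[u'(x) v(x)]_0^4/3 + ∫_0^4/3 u'(x) v'(x) dx.
Thus ∫_0^4/3 u'(x) v'(x) dx = ∫_0^4/3 f(x) v(x) dx + [u'(x) v(x)]_0^4/3.
Choose V so that boundary terms are either known or forced to vanish.
Mixed BC: u(0) = 0 (Dirichlet) and u'(4/3) = -2 (Neumann). Define V = {v ∈ H^1(0, 4/3) : v(0) = 0}. Then [u' v]_0^4/3 = u'(4/3)·v(4/3) − u'(0)·0 = − 2·v(4/3).
Weak formulation: find u (satisfying any essential BC) such that ∫_0^4/3 u'(x) v'(x) dx = ∫_0^4/3 f v dx − 2·v(4/3) for all v ∈ V (Dirichlet at 0 absorbed into V; Neumann datum at x = 4/3 contributes the boundary term).
Substituting f(x) = -2*x - 3, the right-hand side is ∫_0^4/3 (-2*x - 3) v dx − 2·v(4/3).


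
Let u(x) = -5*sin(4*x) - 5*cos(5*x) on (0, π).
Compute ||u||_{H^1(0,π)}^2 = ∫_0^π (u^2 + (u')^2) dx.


||u||_{H^1(0,π)}^2 = -10400/9 + 1075*π/2

u'(x) = 25*sin(5*x) - 20*cos(4*x).
Expand u² and (u')² and integrate term by term on (0, π), using: for integers n ≥ 1, ∫_0^π sin²(nx) dx = ∫_0^π cos²(nx) dx = π/2; for n ≠ n', ∫_0^π sin(nx)sin(n'x) dx = ∫_0^π cos(nx)cos(n'x) dx = 0; and by product-to-sum, ∫_0^π sin(nx)cos(n'x) dx = ½∫_0^π [sin((n+n')x) + sin((n−n')x)] dx, which is 0 when n+n' is even and 2n/(n²−n'²) when n+n' is odd (it need not vanish on (0, π)).
  u² squared terms: (-5)²·∫cos(5x)² dx = 25·π/2 = 25*π/2;  (-5)²·∫sin(4x)² dx = 25·π/2 = 25*π/2.
  u² cross terms: 2·(-5)·(-5)·∫cos(5x)·sin(4x) dx = 50·(-8/9) = -400/9.
  So ∫_0^π u² dx = 25*π/2 + 25*π/2 − 400/9 = -400/9 + 25*π.
  (u')² squared terms: (-20)²·∫cos(4x)² dx = 400·π/2 = 200*π;  (25)²·∫sin(5x)² dx = 625·π/2 = 625*π/2.
  (u')² cross terms: 2·(-20)·(25)·∫cos(4x)·sin(5x) dx = -1000·(10/9) = -10000/9.
  So ∫_0^π (u')² dx = 200*π + 625*π/2 − 10000/9 = -10000/9 + 1025*π/2.
||u||_{H^1}^2 = (-400/9 + 25*π) + (-10000/9 + 1025*π/2) = -10400/9 + 1075*π/2.


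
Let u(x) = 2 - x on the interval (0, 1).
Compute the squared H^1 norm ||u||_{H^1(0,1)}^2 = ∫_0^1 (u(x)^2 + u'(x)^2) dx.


||u||_{H^1}^2 = 10/3

The H^1 norm (squared) on an interval (0, L) is
  ||u||_{H^1}^2 = ∫_0^L u(x)^2 dx + ∫_0^L u'(x)^2 dx.
Compute u'(x) = -1.
Then u(x)^2 = x**2 - 4*x + 4 and u'(x)^2 = 1.
Integrate each monomial from 0 to 1 using ∫_0^1 c·x^n dx = c·1^(n+1)/(n+1):
  ∫_0^1 u(x)^2 dx = ∫_0^1 (x^2 - 4*x + 4) dx. Term by term:
    ∫_0^1 x^2 dx = 1/3;  ∫_0^1 -4*x dx = -2;  ∫_0^1 4 dx = 4.
  Sum: 1/3 − 2 + 4 = 7/3.
  ∫_0^1 u'(x)^2 dx = ∫_0^1 (1) dx. Term by term:
    ∫_0^1 1 dx = 1.
Adding: ||u||_{H^1}^2 = 7/3 + 1 = 10/3.


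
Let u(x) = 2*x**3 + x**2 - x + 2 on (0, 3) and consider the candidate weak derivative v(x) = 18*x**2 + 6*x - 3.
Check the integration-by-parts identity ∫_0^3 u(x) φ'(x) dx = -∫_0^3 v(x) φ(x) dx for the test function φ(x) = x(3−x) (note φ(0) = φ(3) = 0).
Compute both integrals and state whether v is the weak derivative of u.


LHS = -819/10, RHS = -2457/10. No, v is not the weak derivative of u.

u(x) = 2*x**3 + x**2 - x + 2, classical derivative u'(x) = 6*x**2 + 2*x - 1.
φ(x) = x(3−x), so φ'(x) = 3 - 2*x.
Note φ(0) = φ(3) = 0, so the boundary term u·φ vanishes.
LHS = ∫_0^3 u(x) φ'(x) dx = ∫_0^3 (-4*x^4 + 4*x^3 + 5*x^2 - 7*x + 6) dx. Term by term:
  ∫_0^3 -4*x^4 dx = -972/5;  ∫_0^3 4*x^3 dx = 81;  ∫_0^3 5*x^2 dx = 45;
  ∫_0^3 -7*x dx = -63/2;  ∫_0^3 6 dx = 18.
Sum: -972/5 + 81 + 45 − 63/2 + 18 = -819/10.
So LHS = -819/10.
∫_0^3 v(x) φ(x) dx = ∫_0^3 (-18*x^4 + 48*x^3 + 21*x^2 - 9*x) dx. Term by term:
  ∫_0^3 -18*x^4 dx = -4374/5;  ∫_0^3 48*x^3 dx = 972;  ∫_0^3 21*x^2 dx = 189;
  ∫_0^3 -9*x dx = -81/2.
Sum: -4374/5 + 972 + 189 − 81/2 = 2457/10.
So RHS = -∫_0^3 v(x) φ(x) dx = -2457/10.
LHS − RHS = 819/5 ≠ 0, so the identity fails.
(For a valid weak derivative the identity must hold for EVERY test function, in particular this one. The failure shows v is NOT the weak derivative of u.)
Correct weak derivative would be u'(x) = 6*x**2 + 2*x - 1.


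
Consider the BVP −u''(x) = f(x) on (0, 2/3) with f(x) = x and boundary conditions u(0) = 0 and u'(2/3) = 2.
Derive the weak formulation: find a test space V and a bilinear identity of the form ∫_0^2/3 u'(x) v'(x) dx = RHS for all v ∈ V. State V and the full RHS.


V = {v ∈ H^1(0, 2/3) : v(0) = 0} (test functions vanish at x = 0 where u is specified); weak form: ∫_0^2/3 u'v' dx = ∫_0^2/3 (x) v dx + 2·v(2/3) for all v ∈ V.

Multiply both sides by a test function v and integrate from 0 to 2/3:
  ∫_0^2/3 −u''(x) v(x) dx = ∫_0^2/3 f(x) v(x) dx.
Integrate the LHS by parts once:
  ∫_0^2/3 −u'' v dx = −[u'(x) v(x)]_0^2/3 + ∫_0^2/3 u'(x) v'(x) dx.
Thus ∫_0^2/3 u'(x) v'(x) dx = ∫_0^2/3 f(x) v(x) dx + [u'(x) v(x)]_0^2/3.
Choose V so that boundary terms are either known or forced to vanish.
Mixed BC: u(0) = 0 (Dirichlet) and u'(2/3) = 2 (Neumann). Define V = {v ∈ H^1(0, 2/3) : v(0) = 0}. Then [u' v]_0^2/3 = u'(2/3)·v(2/3) − u'(0)·0 = 2·v(2/3).
Weak formulation: find u (satisfying any essential BC) such that ∫_0^2/3 u'(x) v'(x) dx = ∫_0^2/3 f v dx + 2·v(2/3) for all v ∈ V (Dirichlet at 0 absorbed into V; Neumann datum at x = 2/3 contributes the boundary term).
Substituting f(x) = x, the right-hand side is ∫_0^2/3 (x) v dx + 2·v(2/3).


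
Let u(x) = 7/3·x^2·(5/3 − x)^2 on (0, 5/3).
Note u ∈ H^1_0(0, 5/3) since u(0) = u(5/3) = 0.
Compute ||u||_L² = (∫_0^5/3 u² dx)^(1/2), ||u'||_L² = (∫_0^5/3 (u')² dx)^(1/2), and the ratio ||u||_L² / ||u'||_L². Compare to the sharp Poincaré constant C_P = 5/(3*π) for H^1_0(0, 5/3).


||u||_L² / ||u'||_L² = 5*sqrt(3)/18 < C_P = 5/(3*π).

u(x) = 7/3·x^2·(5/3 − x)^2, so u'(x) = 14*x*(3*x - 5)*(6*x - 5)/27.
u(x) = 7/3·x^2·(5/3 − x)^2 vanishes at x = 0 and x = 5/3, so u ∈ H^1_0(0, 5/3). Differentiate via the product rule and integrate the resulting polynomials term by term.
  ∫_0^5/3 u² dx = ∫_0^5/3 (49*x^8/9 - 980*x^7/27 + 2450*x^6/27 - 24500*x^5/243 + 30625*x^4/729) dx. Term by term:
    ∫_0^5/3 49*x^8/9 dx = 95703125/1594323;  ∫_0^5/3 -980*x^7/27 dx = -95703125/354294;  ∫_0^5/3 2450*x^6/27 dx = 27343750/59049;
    ∫_0^5/3 -24500*x^5/243 dx = -191406250/531441;  ∫_0^5/3 30625*x^4/729 dx = 19140625/177147.
  Sum: 95703125/1594323 − 95703125/354294 + 27343750/59049 − 191406250/531441 + 19140625/177147 = 2734375/3188646.
  ∫_0^5/3 (u')² dx = ∫_0^5/3 (784*x^6/9 - 3920*x^5/9 + 63700*x^4/81 - 49000*x^3/81 + 122500*x^2/729) dx. Term by term:
    ∫_0^5/3 784*x^6/9 dx = 8750000/19683;  ∫_0^5/3 -3920*x^5/9 dx = -30625000/19683;  ∫_0^5/3 63700*x^4/81 dx = 39812500/19683;
    ∫_0^5/3 -49000*x^3/81 dx = -7656250/6561;  ∫_0^5/3 122500*x^2/729 dx = 15312500/59049.
  Sum: 8750000/19683 − 30625000/19683 + 39812500/19683 − 7656250/6561 + 15312500/59049 = 218750/59049.
∫_0^5/3 u² dx = 2734375/3188646, so ||u||_L² = 625*sqrt(42)/4374.
∫_0^5/3 (u')² dx = 218750/59049, so ||u'||_L² = 125*sqrt(14)/243.
Ratio ||u||_L² / ||u'||_L² = 5*sqrt(3)/18.
Sharp Poincaré constant on H^1_0(0, 5/3) is C_P = L/π = 5/(3*π), achieved by sin(3*π/5·x).
A polynomial bump cannot attain the sharp Poincaré constant (only the first sine eigenfunction does), so the ratio is strictly less than C_P, consistent with ||u||_L² ≤ C_P ||u'||_L².


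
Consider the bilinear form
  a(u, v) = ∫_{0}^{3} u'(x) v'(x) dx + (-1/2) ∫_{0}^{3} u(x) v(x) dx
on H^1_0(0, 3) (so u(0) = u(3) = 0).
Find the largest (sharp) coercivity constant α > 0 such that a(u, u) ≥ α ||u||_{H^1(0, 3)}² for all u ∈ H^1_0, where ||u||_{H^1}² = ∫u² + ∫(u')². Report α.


α = (-9/2 + π^2)/(9 + π^2)

Coercivity of a(·,·) on H^1_0(0, 3) means a(u, u) ≥ α ||u||_{H^1}² for every u ∈ H^1_0.
The interval has length L = 3, and Poincaré/coercivity depend only on L. Here a(u, u) = ∫(u')² + (-1/2)·∫u².
Here c = -1/2 < 0 with |c| < (π/L)² = π^2/9, so coercivity still holds. The condition a(u,u) ≥ α||u||_{H^1}² reads (1−α)∫(u')² ≥ (α−c)∫u². Any admissible α is ≤ 1 (rapidly oscillating u have ∫u²/∫(u')² → 0), and α = 1 would force 0 ≥ (1−c)∫u², impossible since c < 1; so 1−α > 0. By the sharp Poincaré inequality on H^1_0 of an interval of length L, ∫(u')² ≥ (π/L)²∫u² with equality for the first sine mode sin(π(x−x₀)/L) (x₀ the left endpoint), so the inequality holds for all u iff (1−α)(π/L)² ≥ α − c, i.e. α ≤ ((π/L)² + c)/((π/L)² + 1) = (1 + c(L/π)²)/(1 + (L/π)²). (Direct route, valid since c ≤ 0: Poincaré gives c∫u² ≥ c(L/π)²∫(u')², so a(u,u) ≥ (1 + c(L/π)²)∫(u')², while ||u||_{H^1}² ≤ (1 + (L/π)²)∫(u')²; dividing yields the same α.) With (π/L)² = π^2/9 and c = -1/2, the largest admissible constant is α = ((π/L)² + c)/((π/L)² + 1).
Simplifying, α = (-9/2 + π^2)/(9 + π^2).


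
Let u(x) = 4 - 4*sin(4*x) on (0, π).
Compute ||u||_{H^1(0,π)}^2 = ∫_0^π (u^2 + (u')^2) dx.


||u||_{H^1(0,π)}^2 = 152*π

u'(x) = -16*cos(4*x).
Expand u² and (u')² and integrate term by term on (0, π), using: for integers n ≥ 1, ∫_0^π sin²(nx) dx = ∫_0^π cos²(nx) dx = π/2; for n ≠ n', ∫_0^π sin(nx)sin(n'x) dx = ∫_0^π cos(nx)cos(n'x) dx = 0; and by product-to-sum, ∫_0^π sin(nx)cos(n'x) dx = ½∫_0^π [sin((n+n')x) + sin((n−n')x)] dx, which is 0 when n+n' is even and 2n/(n²−n'²) when n+n' is odd (it need not vanish on (0, π)). For the constant mode: ∫_0^π 1 dx = π, ∫_0^π cos(nx) dx = 0, ∫_0^π sin(nx) dx = (1−(−1)^n)/n.
  u² squared terms: (4)²·∫1 dx = 16·π = 16*π;  (-4)²·∫sin(4x)² dx = 16·π/2 = 8*π.
  u² cross terms: 2·(4)·(-4)·∫1·sin(4x) dx = -32·(0) = 0.
  So ∫_0^π u² dx = 16*π + 8*π + 0 = 24*π.
  (u')² squared terms: (-16)²·∫cos(4x)² dx = 256·π/2 = 128*π.
  So ∫_0^π (u')² dx = 128*π.
||u||_{H^1}^2 = (24*π) + (128*π) = 152*π.


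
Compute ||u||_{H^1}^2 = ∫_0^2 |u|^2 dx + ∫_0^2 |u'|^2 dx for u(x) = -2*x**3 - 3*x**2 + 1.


||u||_{H^1}^2 = 5902/7

The H^1 norm (squared) on an interval (0, L) is
  ||u||_{H^1}^2 = ∫_0^L u(x)^2 dx + ∫_0^L u'(x)^2 dx.
Compute u'(x) = -6*x**2 - 6*x.
Then u(x)^2 = 4*x**6 + 12*x**5 + 9*x**4 - 4*x**3 - 6*x**2 + 1 and u'(x)^2 = 36*x**4 + 72*x**3 + 36*x**2.
Integrate each monomial from 0 to 2 using ∫_0^2 c·x^n dx = c·2^(n+1)/(n+1):
  ∫_0^2 u(x)^2 dx = ∫_0^2 (4*x^6 + 12*x^5 + 9*x^4 - 4*x^3 - 6*x^2 + 1) dx. Term by term:
    ∫_0^2 4*x^6 dx = 512/7;  ∫_0^2 12*x^5 dx = 128;  ∫_0^2 9*x^4 dx = 288/5;
    ∫_0^2 -4*x^3 dx = -16;  ∫_0^2 -6*x^2 dx = -16;  ∫_0^2 1 dx = 2.
  Sum: 512/7 + 128 + 288/5 − 16 − 16 + 2 = 8006/35.
  ∫_0^2 u'(x)^2 dx = ∫_0^2 (36*x^4 + 72*x^3 + 36*x^2) dx. Term by term:
    ∫_0^2 36*x^4 dx = 1152/5;  ∫_0^2 72*x^3 dx = 288;  ∫_0^2 36*x^2 dx = 96.
  Sum: 1152/5 + 288 + 96 = 3072/5.
Adding: ||u||_{H^1}^2 = 8006/35 + 3072/5 = 5902/7.


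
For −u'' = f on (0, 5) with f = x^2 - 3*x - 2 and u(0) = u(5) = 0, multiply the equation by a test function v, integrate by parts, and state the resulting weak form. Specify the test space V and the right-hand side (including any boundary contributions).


V = H^1_0(0, 5) (so v(0) = v(5) = 0); weak form: ∫_0^5 u'v' dx = ∫_0^5 (x^2 - 3*x - 2) v dx for all v ∈ V.

Multiply both sides by a test function v and integrate from 0 to 5:
  ∫_0^5 −u''(x) v(x) dx = ∫_0^5 f(x) v(x) dx.
Integrate the LHS by parts once:
  ∫_0^5 −u'' v dx = −[u'(x) v(x)]_0^5 + ∫_0^5 u'(x) v'(x) dx.
Thus ∫_0^5 u'(x) v'(x) dx = ∫_0^5 f(x) v(x) dx + [u'(x) v(x)]_0^5.
Choose V so that boundary terms are either known or forced to vanish.
u is Dirichlet: u(0) = u(5) = 0. Let V = H^1_0(0, 5); then v(0) = v(5) = 0, and [u' v]_0^5 = 0.
Weak formulation: find u (satisfying any essential BC) such that ∫_0^5 u'(x) v'(x) dx = ∫_0^5 f v dx for all v ∈ V.
Substituting f(x) = x^2 - 3*x - 2, the right-hand side is ∫_0^5 (x^2 - 3*x - 2) v dx.


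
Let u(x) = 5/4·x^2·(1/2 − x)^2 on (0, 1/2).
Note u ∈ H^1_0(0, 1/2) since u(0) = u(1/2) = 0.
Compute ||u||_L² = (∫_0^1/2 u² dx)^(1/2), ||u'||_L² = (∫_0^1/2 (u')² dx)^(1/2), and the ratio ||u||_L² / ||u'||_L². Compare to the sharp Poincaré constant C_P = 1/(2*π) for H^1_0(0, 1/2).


||u||_L² / ||u'||_L² = sqrt(3)/12 < C_P = 1/(2*π).

u(x) = 5/4·x^2·(1/2 − x)^2, so u'(x) = 5*x*(2*x - 1)*(4*x - 1)/8.
u(x) = 5/4·x^2·(1/2 − x)^2 vanishes at x = 0 and x = 1/2, so u ∈ H^1_0(0, 1/2). Differentiate via the product rule and integrate the resulting polynomials term by term.
  ∫_0^1/2 u² dx = ∫_0^1/2 (25*x^8/16 - 25*x^7/8 + 75*x^6/32 - 25*x^5/32 + 25*x^4/256) dx. Term by term:
    ∫_0^1/2 25*x^8/16 dx = 25/73728;  ∫_0^1/2 -25*x^7/8 dx = -25/16384;  ∫_0^1/2 75*x^6/32 dx = 75/28672;
    ∫_0^1/2 -25*x^5/32 dx = -25/12288;  ∫_0^1/2 25*x^4/256 dx = 5/8192.
  Sum: 25/73728 − 25/16384 + 75/28672 − 25/12288 + 5/8192 = 5/1032192.
  ∫_0^1/2 (u')² dx = ∫_0^1/2 (25*x^6 - 75*x^5/2 + 325*x^4/16 - 75*x^3/16 + 25*x^2/64) dx. Term by term:
    ∫_0^1/2 25*x^6 dx = 25/896;  ∫_0^1/2 -75*x^5/2 dx = -25/256;  ∫_0^1/2 325*x^4/16 dx = 65/512;
    ∫_0^1/2 -75*x^3/16 dx = -75/1024;  ∫_0^1/2 25*x^2/64 dx = 25/1536.
  Sum: 25/896 − 25/256 + 65/512 − 75/1024 + 25/1536 = 5/21504.
∫_0^1/2 u² dx = 5/1032192, so ||u||_L² = sqrt(35)/2688.
∫_0^1/2 (u')² dx = 5/21504, so ||u'||_L² = sqrt(105)/672.
Ratio ||u||_L² / ||u'||_L² = sqrt(3)/12.
Sharp Poincaré constant on H^1_0(0, 1/2) is C_P = L/π = 1/(2*π), achieved by sin(2*π·x).
A polynomial bump cannot attain the sharp Poincaré constant (only the first sine eigenfunction does), so the ratio is strictly less than C_P, consistent with ||u||_L² ≤ C_P ||u'||_L².


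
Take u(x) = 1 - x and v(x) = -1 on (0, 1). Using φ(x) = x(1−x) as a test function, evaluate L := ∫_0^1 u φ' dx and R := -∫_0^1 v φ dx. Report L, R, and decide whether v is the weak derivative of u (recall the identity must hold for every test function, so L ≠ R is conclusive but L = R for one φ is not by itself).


LHS = 1/6, RHS = 1/6. Yes, v = u' weakly.

u(x) = 1 - x, classical derivative u'(x) = -1.
φ(x) = x(1−x), so φ'(x) = 1 - 2*x.
Note φ(0) = φ(1) = 0, so the boundary term u·φ vanishes.
LHS = ∫_0^1 u(x) φ'(x) dx = ∫_0^1 (2*x^2 - 3*x + 1) dx. Term by term:
  ∫_0^1 2*x^2 dx = 2/3;  ∫_0^1 -3*x dx = -3/2;  ∫_0^1 1 dx = 1.
Sum: 2/3 − 3/2 + 1 = 1/6.
So LHS = 1/6.
∫_0^1 v(x) φ(x) dx = ∫_0^1 (x^2 - x) dx. Term by term:
  ∫_0^1 x^2 dx = 1/3;  ∫_0^1 -x dx = -1/2.
Sum: 1/3 − 1/2 = -1/6.
So RHS = -∫_0^1 v(x) φ(x) dx = 1/6.
LHS = RHS, so the identity holds for this test φ.
Moreover u is smooth here and v(x) = u'(x) = -1 pointwise, so the identity holds for every test function. Hence v is the weak derivative of u.


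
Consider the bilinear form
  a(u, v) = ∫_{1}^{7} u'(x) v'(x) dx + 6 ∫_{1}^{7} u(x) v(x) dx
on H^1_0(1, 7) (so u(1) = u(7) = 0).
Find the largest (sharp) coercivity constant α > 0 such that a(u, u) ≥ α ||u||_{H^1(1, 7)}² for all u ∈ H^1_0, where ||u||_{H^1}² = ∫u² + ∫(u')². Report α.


α = 1

Coercivity of a(·,·) on H^1_0(1, 7) means a(u, u) ≥ α ||u||_{H^1}² for every u ∈ H^1_0.
The interval has length L = 6, and Poincaré/coercivity depend only on L. Here a(u, u) = ∫(u')² + (6)·∫u².
Here c = 6 ≥ 1, so a(u,u) = ∫(u')² + c∫u² ≥ ∫(u')² + ∫u² = ||u||_{H^1}², i.e. α = 1 works. No larger α is possible: a(u,u) ≥ α||u||_{H^1}² means (1−α)∫(u')² ≥ (α−c)∫u², and for the modes u_n = sin(nπ(x−x₀)/L) (x₀ the left endpoint) one has ∫u_n²/∫(u_n')² = (L/(nπ))² → 0, so a(u_n,u_n)/||u_n||_{H^1}² → 1. Hence the optimal constant is α = 1.
Therefore α = 1.


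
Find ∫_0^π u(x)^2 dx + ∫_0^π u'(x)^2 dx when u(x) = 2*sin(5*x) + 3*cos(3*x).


||u||_{H^1(0,π)}^2 = 97*π

u'(x) = -9*sin(3*x) + 10*cos(5*x).
Expand u² and (u')² and integrate term by term on (0, π), using: for integers n ≥ 1, ∫_0^π sin²(nx) dx = ∫_0^π cos²(nx) dx = π/2; for n ≠ n', ∫_0^π sin(nx)sin(n'x) dx = ∫_0^π cos(nx)cos(n'x) dx = 0; and by product-to-sum, ∫_0^π sin(nx)cos(n'x) dx = ½∫_0^π [sin((n+n')x) + sin((n−n')x)] dx, which is 0 when n+n' is even and 2n/(n²−n'²) when n+n' is odd (it need not vanish on (0, π)).
  u² squared terms: (2)²·∫sin(5x)² dx = 4·π/2 = 2*π;  (3)²·∫cos(3x)² dx = 9·π/2 = 9*π/2.
  u² cross terms: 2·(2)·(3)·∫sin(5x)·cos(3x) dx = 12·(0) = 0.
  So ∫_0^π u² dx = 2*π + 9*π/2 + 0 = 13*π/2.
  (u')² squared terms: (-9)²·∫sin(3x)² dx = 81·π/2 = 81*π/2;  (10)²·∫cos(5x)² dx = 100·π/2 = 50*π.
  (u')² cross terms: 2·(-9)·(10)·∫sin(3x)·cos(5x) dx = -180·(0) = 0.
  So ∫_0^π (u')² dx = 81*π/2 + 50*π + 0 = 181*π/2.
||u||_{H^1}^2 = (13*π/2) + (181*π/2) = 97*π.


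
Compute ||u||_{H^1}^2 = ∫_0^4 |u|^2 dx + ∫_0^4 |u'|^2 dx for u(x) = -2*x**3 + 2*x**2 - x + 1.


||u||_{H^1}^2 = 1045816/105

The H^1 norm (squared) on an interval (0, L) is
  ||u||_{H^1}^2 = ∫_0^L u(x)^2 dx + ∫_0^L u'(x)^2 dx.
Compute u'(x) = -6*x**2 + 4*x - 1.
Then u(x)^2 = 4*x**6 - 8*x**5 + 8*x**4 - 8*x**3 + 5*x**2 - 2*x + 1 and u'(x)^2 = 36*x**4 - 48*x**3 + 28*x**2 - 8*x + 1.
Integrate each monomial from 0 to 4 using ∫_0^4 c·x^n dx = c·4^(n+1)/(n+1):
  ∫_0^4 u(x)^2 dx = ∫_0^4 (4*x^6 - 8*x^5 + 8*x^4 - 8*x^3 + 5*x^2 - 2*x + 1) dx. Term by term:
    ∫_0^4 4*x^6 dx = 65536/7;  ∫_0^4 -8*x^5 dx = -16384/3;  ∫_0^4 8*x^4 dx = 8192/5;
    ∫_0^4 -8*x^3 dx = -512;  ∫_0^4 5*x^2 dx = 320/3;  ∫_0^4 -2*x dx = -16;
    ∫_0^4 1 dx = 4.
  Sum: 65536/7 − 16384/3 + 8192/5 − 512 + 320/3 − 16 + 4 = 537812/105.
  ∫_0^4 u'(x)^2 dx = ∫_0^4 (36*x^4 - 48*x^3 + 28*x^2 - 8*x + 1) dx. Term by term:
    ∫_0^4 36*x^4 dx = 36864/5;  ∫_0^4 -48*x^3 dx = -3072;  ∫_0^4 28*x^2 dx = 1792/3;
    ∫_0^4 -8*x dx = -64;  ∫_0^4 1 dx = 4.
  Sum: 36864/5 − 3072 + 1792/3 − 64 + 4 = 72572/15.
Adding: ||u||_{H^1}^2 = 537812/105 + 72572/15 = 1045816/105.


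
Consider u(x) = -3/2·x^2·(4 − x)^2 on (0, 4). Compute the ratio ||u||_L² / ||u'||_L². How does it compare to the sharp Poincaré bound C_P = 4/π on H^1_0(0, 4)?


||u||_L² / ||u'||_L² = 2*sqrt(3)/3 < C_P = 4/π.

u(x) = -3/2·x^2·(4 − x)^2, so u'(x) = 6*x*(-x^2 + 6*x - 8).
u(x) = -3/2·x^2·(4 − x)^2 vanishes at x = 0 and x = 4, so u ∈ H^1_0(0, 4). Differentiate via the product rule and integrate the resulting polynomials term by term.
  ∫_0^4 u² dx = ∫_0^4 (9*x^8/4 - 36*x^7 + 216*x^6 - 576*x^5 + 576*x^4) dx. Term by term:
    ∫_0^4 9*x^8/4 dx = 65536;  ∫_0^4 -36*x^7 dx = -294912;  ∫_0^4 216*x^6 dx = 3538944/7;
    ∫_0^4 -576*x^5 dx = -393216;  ∫_0^4 576*x^4 dx = 589824/5.
  Sum: 65536 − 294912 + 3538944/7 − 393216 + 589824/5 = 32768/35.
  ∫_0^4 (u')² dx = ∫_0^4 (36*x^6 - 432*x^5 + 1872*x^4 - 3456*x^3 + 2304*x^2) dx. Term by term:
    ∫_0^4 36*x^6 dx = 589824/7;  ∫_0^4 -432*x^5 dx = -294912;  ∫_0^4 1872*x^4 dx = 1916928/5;
    ∫_0^4 -3456*x^3 dx = -221184;  ∫_0^4 2304*x^2 dx = 49152.
  Sum: 589824/7 − 294912 + 1916928/5 − 221184 + 49152 = 24576/35.
∫_0^4 u² dx = 32768/35, so ||u||_L² = 128*sqrt(70)/35.
∫_0^4 (u')² dx = 24576/35, so ||u'||_L² = 64*sqrt(210)/35.
Ratio ||u||_L² / ||u'||_L² = 2*sqrt(3)/3.
Sharp Poincaré constant on H^1_0(0, 4) is C_P = L/π = 4/π, achieved by sin(π/4·x).
A polynomial bump cannot attain the sharp Poincaré constant (only the first sine eigenfunction does), so the ratio is strictly less than C_P, consistent with ||u||_L² ≤ C_P ||u'||_L².


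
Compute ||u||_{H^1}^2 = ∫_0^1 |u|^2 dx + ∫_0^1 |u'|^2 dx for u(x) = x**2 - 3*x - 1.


||u||_{H^1}^2 = 281/30

The H^1 norm (squared) on an interval (0, L) is
  ||u||_{H^1}^2 = ∫_0^L u(x)^2 dx + ∫_0^L u'(x)^2 dx.
Compute u'(x) = 2*x - 3.
Then u(x)^2 = x**4 - 6*x**3 + 7*x**2 + 6*x + 1 and u'(x)^2 = 4*x**2 - 12*x + 9.
Integrate each monomial from 0 to 1 using ∫_0^1 c·x^n dx = c·1^(n+1)/(n+1):
  ∫_0^1 u(x)^2 dx = ∫_0^1 (x^4 - 6*x^3 + 7*x^2 + 6*x + 1) dx. Term by term:
    ∫_0^1 x^4 dx = 1/5;  ∫_0^1 -6*x^3 dx = -3/2;  ∫_0^1 7*x^2 dx = 7/3;
    ∫_0^1 6*x dx = 3;  ∫_0^1 1 dx = 1.
  Sum: 1/5 − 3/2 + 7/3 + 3 + 1 = 151/30.
  ∫_0^1 u'(x)^2 dx = ∫_0^1 (4*x^2 - 12*x + 9) dx. Term by term:
    ∫_0^1 4*x^2 dx = 4/3;  ∫_0^1 -12*x dx = -6;  ∫_0^1 9 dx = 9.
  Sum: 4/3 − 6 + 9 = 13/3.
Adding: ||u||_{H^1}^2 = 151/30 + 13/3 = 281/30.


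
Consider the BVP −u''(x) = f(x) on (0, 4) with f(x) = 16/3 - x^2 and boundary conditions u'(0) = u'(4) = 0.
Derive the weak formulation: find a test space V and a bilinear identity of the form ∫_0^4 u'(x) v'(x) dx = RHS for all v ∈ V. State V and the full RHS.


V = H^1(0, 4) (no boundary constraint on v; u is determined up to an additive constant); weak form: ∫_0^4 u'v' dx = ∫_0^4 (16/3 - x^2) v dx for all v ∈ V.

Multiply both sides by a test function v and integrate from 0 to 4:
  ∫_0^4 −u''(x) v(x) dx = ∫_0^4 f(x) v(x) dx.
Integrate the LHS by parts once:
  ∫_0^4 −u'' v dx = −[u'(x) v(x)]_0^4 + ∫_0^4 u'(x) v'(x) dx.
Thus ∫_0^4 u'(x) v'(x) dx = ∫_0^4 f(x) v(x) dx + [u'(x) v(x)]_0^4.
Choose V so that boundary terms are either known or forced to vanish.
u has homogeneous Neumann: u'(0) = u'(4) = 0. So [u' v]_0^4 = 0·v(4) − 0·v(0) = 0 for any v; take V = H^1(0, 4).
Weak formulation: find u (satisfying any essential BC) such that ∫_0^4 u'(x) v'(x) dx = ∫_0^4 f v dx for all v ∈ V (homogeneous Neumann, so boundary terms vanish).
Substituting f(x) = 16/3 - x^2, the right-hand side is ∫_0^4 (16/3 - x^2) v dx.
Compatibility check (pure Neumann): taking v ≡ 1 ∈ V gives 0 = ∫_0^4 f dx + (0) − (0), i.e. ∫_0^4 f dx must equal u'(0) − u'(4) = 0. Indeed ∫_0^4 (16/3 - x^2) dx = 0, so the data are compatible. The solution is then unique only up to an additive constant (fix it e.g. by requiring ∫_0^4 u dx = 0).


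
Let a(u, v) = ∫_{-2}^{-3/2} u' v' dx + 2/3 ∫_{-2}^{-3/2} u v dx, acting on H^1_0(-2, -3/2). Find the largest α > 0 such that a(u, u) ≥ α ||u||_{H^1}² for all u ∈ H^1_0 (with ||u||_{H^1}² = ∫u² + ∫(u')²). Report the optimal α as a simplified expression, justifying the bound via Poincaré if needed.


α = 2*(1 + 6*π^2)/(3*(1 + 4*π^2))

Coercivity of a(·,·) on H^1_0(-2, -3/2) means a(u, u) ≥ α ||u||_{H^1}² for every u ∈ H^1_0.
The interval has length L = 1/2, and Poincaré/coercivity depend only on L. Here a(u, u) = ∫(u')² + (2/3)·∫u².
Here 0 < c = 2/3 < 1. The condition a(u,u) ≥ α||u||_{H^1}² reads (1−α)∫(u')² ≥ (α−c)∫u². Any admissible α is ≤ 1 (rapidly oscillating u have ∫u²/∫(u')² → 0), and α = 1 would force 0 ≥ (1−c)∫u², impossible since c < 1; so 1−α > 0. By the sharp Poincaré inequality on H^1_0 of an interval of length L, ∫(u')² ≥ (π/L)²∫u² with equality for the first sine mode sin(π(x−x₀)/L) (x₀ the left endpoint), so the inequality holds for all u iff (1−α)(π/L)² ≥ α − c, i.e. α ≤ ((π/L)² + c)/((π/L)² + 1) = (1 + c(L/π)²)/(1 + (L/π)²). With (π/L)² = 4*π^2 and c = 2/3, the largest admissible constant is α = ((π/L)² + c)/((π/L)² + 1).
Simplifying, α = 2*(1 + 6*π^2)/(3*(1 + 4*π^2)).


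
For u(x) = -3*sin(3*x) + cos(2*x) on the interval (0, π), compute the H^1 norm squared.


||u||_{H^1(0,π)}^2 = -36 + 95*π/2

u'(x) = -2*sin(2*x) - 9*cos(3*x).
Expand u² and (u')² and integrate term by term on (0, π), using: for integers n ≥ 1, ∫_0^π sin²(nx) dx = ∫_0^π cos²(nx) dx = π/2; for n ≠ n', ∫_0^π sin(nx)sin(n'x) dx = ∫_0^π cos(nx)cos(n'x) dx = 0; and by product-to-sum, ∫_0^π sin(nx)cos(n'x) dx = ½∫_0^π [sin((n+n')x) + sin((n−n')x)] dx, which is 0 when n+n' is even and 2n/(n²−n'²) when n+n' is odd (it need not vanish on (0, π)).
  u² squared terms: (-3)²·∫sin(3x)² dx = 9·π/2 = 9*π/2;  (1)²·∫cos(2x)² dx = 1·π/2 = π/2.
  u² cross terms: 2·(-3)·(1)·∫sin(3x)·cos(2x) dx = -6·(6/5) = -36/5.
  So ∫_0^π u² dx = 9*π/2 + π/2 − 36/5 = -36/5 + 5*π.
  (u')² squared terms: (-9)²·∫cos(3x)² dx = 81·π/2 = 81*π/2;  (-2)²·∫sin(2x)² dx = 4·π/2 = 2*π.
  (u')² cross terms: 2·(-9)·(-2)·∫cos(3x)·sin(2x) dx = 36·(-4/5) = -144/5.
  So ∫_0^π (u')² dx = 81*π/2 + 2*π − 144/5 = -144/5 + 85*π/2.
||u||_{H^1}^2 = (-36/5 + 5*π) + (-144/5 + 85*π/2) = -36 + 95*π/2.


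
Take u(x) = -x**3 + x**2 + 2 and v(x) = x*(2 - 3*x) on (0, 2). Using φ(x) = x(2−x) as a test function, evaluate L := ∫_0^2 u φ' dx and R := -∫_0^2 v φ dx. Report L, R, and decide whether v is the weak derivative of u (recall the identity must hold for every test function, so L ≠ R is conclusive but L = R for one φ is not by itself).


LHS = 32/15, RHS = 32/15. Yes, v = u' weakly.

u(x) = -x**3 + x**2 + 2, classical derivative u'(x) = -3*x**2 + 2*x.
φ(x) = x(2−x), so φ'(x) = 2 - 2*x.
Note φ(0) = φ(2) = 0, so the boundary term u·φ vanishes.
LHS = ∫_0^2 u(x) φ'(x) dx = ∫_0^2 (2*x^4 - 4*x^3 + 2*x^2 - 4*x + 4) dx. Term by term:
  ∫_0^2 2*x^4 dx = 64/5;  ∫_0^2 -4*x^3 dx = -16;  ∫_0^2 2*x^2 dx = 16/3;
  ∫_0^2 -4*x dx = -8;  ∫_0^2 4 dx = 8.
Sum: 64/5 − 16 + 16/3 − 8 + 8 = 32/15.
So LHS = 32/15.
∫_0^2 v(x) φ(x) dx = ∫_0^2 (3*x^4 - 8*x^3 + 4*x^2) dx. Term by term:
  ∫_0^2 3*x^4 dx = 96/5;  ∫_0^2 -8*x^3 dx = -32;  ∫_0^2 4*x^2 dx = 32/3.
Sum: 96/5 − 32 + 32/3 = -32/15.
So RHS = -∫_0^2 v(x) φ(x) dx = 32/15.
LHS = RHS, so the identity holds for this test φ.
Moreover u is smooth here and v(x) = u'(x) = -3*x**2 + 2*x pointwise, so the identity holds for every test function. Hence v is the weak derivative of u.


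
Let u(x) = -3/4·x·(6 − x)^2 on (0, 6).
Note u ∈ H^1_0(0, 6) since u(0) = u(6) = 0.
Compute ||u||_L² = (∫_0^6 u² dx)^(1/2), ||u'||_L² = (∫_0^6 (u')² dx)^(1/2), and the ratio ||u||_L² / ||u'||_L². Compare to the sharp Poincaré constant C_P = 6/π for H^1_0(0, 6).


||u||_L² / ||u'||_L² = 3*sqrt(14)/7 < C_P = 6/π.

u(x) = -3/4·x·(6 − x)^2, so u'(x) = 9*(2 - x)*(x - 6)/4.
u(x) = -3/4·x·(6 − x)^2 vanishes at x = 0 and x = 6, so u ∈ H^1_0(0, 6). Differentiate via the product rule and integrate the resulting polynomials term by term.
  ∫_0^6 u² dx = ∫_0^6 (9*x^6/16 - 27*x^5/2 + 243*x^4/2 - 486*x^3 + 729*x^2) dx. Term by term:
    ∫_0^6 9*x^6/16 dx = 157464/7;  ∫_0^6 -27*x^5/2 dx = -104976;  ∫_0^6 243*x^4/2 dx = 944784/5;
    ∫_0^6 -486*x^3 dx = -157464;  ∫_0^6 729*x^2 dx = 52488.
  Sum: 157464/7 − 104976 + 944784/5 − 157464 + 52488 = 52488/35.
  ∫_0^6 (u')² dx = ∫_0^6 (81*x^4/16 - 81*x^3 + 891*x^2/2 - 972*x + 729) dx. Term by term:
    ∫_0^6 81*x^4/16 dx = 39366/5;  ∫_0^6 -81*x^3 dx = -26244;  ∫_0^6 891*x^2/2 dx = 32076;
    ∫_0^6 -972*x dx = -17496;  ∫_0^6 729 dx = 4374.
  Sum: 39366/5 − 26244 + 32076 − 17496 + 4374 = 2916/5.
∫_0^6 u² dx = 52488/35, so ||u||_L² = 162*sqrt(70)/35.
∫_0^6 (u')² dx = 2916/5, so ||u'||_L² = 54*sqrt(5)/5.
Ratio ||u||_L² / ||u'||_L² = 3*sqrt(14)/7.
Sharp Poincaré constant on H^1_0(0, 6) is C_P = L/π = 6/π, achieved by sin(π/6·x).
A polynomial bump cannot attain the sharp Poincaré constant (only the first sine eigenfunction does), so the ratio is strictly less than C_P, consistent with ||u||_L² ≤ C_P ||u'||_L².


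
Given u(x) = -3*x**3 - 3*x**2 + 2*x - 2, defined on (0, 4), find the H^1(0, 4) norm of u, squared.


||u||_{H^1}^2 = 5917472/105

The H^1 norm (squared) on an interval (0, L) is
  ||u||_{H^1}^2 = ∫_0^L u(x)^2 dx + ∫_0^L u'(x)^2 dx.
Compute u'(x) = -9*x**2 - 6*x + 2.
Then u(x)^2 = 9*x**6 + 18*x**5 - 3*x**4 + 16*x**2 - 8*x + 4 and u'(x)^2 = 81*x**4 + 108*x**3 - 24*x + 4.
Integrate each monomial from 0 to 4 using ∫_0^4 c·x^n dx = c·4^(n+1)/(n+1):
  ∫_0^4 u(x)^2 dx = ∫_0^4 (9*x^6 + 18*x^5 - 3*x^4 + 16*x^2 - 8*x + 4) dx. Term by term:
    ∫_0^4 9*x^6 dx = 147456/7;  ∫_0^4 18*x^5 dx = 12288;  ∫_0^4 -3*x^4 dx = -3072/5;
    ∫_0^4 16*x^2 dx = 1024/3;  ∫_0^4 -8*x dx = -64;  ∫_0^4 4 dx = 16.
  Sum: 147456/7 + 12288 − 3072/5 + 1024/3 − 64 + 16 = 3468368/105.
  ∫_0^4 u'(x)^2 dx = ∫_0^4 (81*x^4 + 108*x^3 - 24*x + 4) dx. Term by term:
    ∫_0^4 81*x^4 dx = 82944/5;  ∫_0^4 108*x^3 dx = 6912;  ∫_0^4 -24*x dx = -192;
    ∫_0^4 4 dx = 16.
  Sum: 82944/5 + 6912 − 192 + 16 = 116624/5.
Adding: ||u||_{H^1}^2 = 3468368/105 + 116624/5 = 5917472/105.


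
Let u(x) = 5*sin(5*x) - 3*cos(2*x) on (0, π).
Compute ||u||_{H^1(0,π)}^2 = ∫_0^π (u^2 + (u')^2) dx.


||u||_{H^1(0,π)}^2 = -500/7 + 695*π/2

u'(x) = 6*sin(2*x) + 25*cos(5*x).
Expand u² and (u')² and integrate term by term on (0, π), using: for integers n ≥ 1, ∫_0^π sin²(nx) dx = ∫_0^π cos²(nx) dx = π/2; for n ≠ n', ∫_0^π sin(nx)sin(n'x) dx = ∫_0^π cos(nx)cos(n'x) dx = 0; and by product-to-sum, ∫_0^π sin(nx)cos(n'x) dx = ½∫_0^π [sin((n+n')x) + sin((n−n')x)] dx, which is 0 when n+n' is even and 2n/(n²−n'²) when n+n' is odd (it need not vanish on (0, π)).
  u² squared terms: (-3)²·∫cos(2x)² dx = 9·π/2 = 9*π/2;  (5)²·∫sin(5x)² dx = 25·π/2 = 25*π/2.
  u² cross terms: 2·(-3)·(5)·∫cos(2x)·sin(5x) dx = -30·(10/21) = -100/7.
  So ∫_0^π u² dx = 9*π/2 + 25*π/2 − 100/7 = -100/7 + 17*π.
  (u')² squared terms: (6)²·∫sin(2x)² dx = 36·π/2 = 18*π;  (25)²·∫cos(5x)² dx = 625·π/2 = 625*π/2.
  (u')² cross terms: 2·(6)·(25)·∫sin(2x)·cos(5x) dx = 300·(-4/21) = -400/7.
  So ∫_0^π (u')² dx = 18*π + 625*π/2 − 400/7 = -400/7 + 661*π/2.
||u||_{H^1}^2 = (-100/7 + 17*π) + (-400/7 + 661*π/2) = -500/7 + 695*π/2.


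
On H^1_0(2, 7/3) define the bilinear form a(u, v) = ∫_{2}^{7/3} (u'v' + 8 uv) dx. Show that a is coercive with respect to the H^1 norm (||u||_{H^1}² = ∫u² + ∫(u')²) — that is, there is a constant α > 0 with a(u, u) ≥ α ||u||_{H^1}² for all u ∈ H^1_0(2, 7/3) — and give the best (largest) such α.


α = 1

Coercivity of a(·,·) on H^1_0(2, 7/3) means a(u, u) ≥ α ||u||_{H^1}² for every u ∈ H^1_0.
The interval has length L = 1/3, and Poincaré/coercivity depend only on L. Here a(u, u) = ∫(u')² + (8)·∫u².
Here c = 8 ≥ 1, so a(u,u) = ∫(u')² + c∫u² ≥ ∫(u')² + ∫u² = ||u||_{H^1}², i.e. α = 1 works. No larger α is possible: a(u,u) ≥ α||u||_{H^1}² means (1−α)∫(u')² ≥ (α−c)∫u², and for the modes u_n = sin(nπ(x−x₀)/L) (x₀ the left endpoint) one has ∫u_n²/∫(u_n')² = (L/(nπ))² → 0, so a(u_n,u_n)/||u_n||_{H^1}² → 1. Hence the optimal constant is α = 1.
Therefore α = 1.
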